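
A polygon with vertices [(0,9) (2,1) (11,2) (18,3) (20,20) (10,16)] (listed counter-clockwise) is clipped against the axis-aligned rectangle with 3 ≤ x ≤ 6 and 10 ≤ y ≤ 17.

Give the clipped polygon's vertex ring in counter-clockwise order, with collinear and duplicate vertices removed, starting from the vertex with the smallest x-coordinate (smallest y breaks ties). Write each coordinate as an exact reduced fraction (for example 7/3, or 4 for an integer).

Clipped polygon: [(3,10) (6,10) (6,66/5) (3,111/10)]

1. After x ≥ 3: [(3,111/10) (3,10/9) (11,2) (18,3) (20,20) (10,16)]
2. After x ≤ 6: [(6,66/5) (3,111/10) (3,10/9) (6,13/9)]
3. After y ≥ 10: [(6,10) (6,66/5) (3,111/10) (3,10)]
4. After y ≤ 17: [(6,10) (6,66/5) (3,111/10) (3,10)]
5. Canonical ring: [(3,10) (6,10) (6,66/5) (3,111/10)]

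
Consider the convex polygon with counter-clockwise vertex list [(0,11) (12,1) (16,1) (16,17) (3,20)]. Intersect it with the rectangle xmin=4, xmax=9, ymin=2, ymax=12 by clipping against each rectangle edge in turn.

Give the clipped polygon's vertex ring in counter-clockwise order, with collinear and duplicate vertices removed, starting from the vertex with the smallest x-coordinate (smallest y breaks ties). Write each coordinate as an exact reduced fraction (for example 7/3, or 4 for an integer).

Clipped polygon: [(4,23/3) (9,7/2) (9,12) (4,12)]

1. After x ≥ 4: [(4,23/3) (12,1) (16,1) (16,17) (4,257/13)]
2. After x ≤ 9: [(4,23/3) (9,7/2) (9,242/13) (4,257/13)]
3. After y ≥ 2: [(4,23/3) (9,7/2) (9,242/13) (4,257/13)]
4. After y ≤ 12: [(4,12) (4,23/3) (9,7/2) (9,12)]
5. Canonical ring: [(4,23/3) (9,7/2) (9,12) (4,12)]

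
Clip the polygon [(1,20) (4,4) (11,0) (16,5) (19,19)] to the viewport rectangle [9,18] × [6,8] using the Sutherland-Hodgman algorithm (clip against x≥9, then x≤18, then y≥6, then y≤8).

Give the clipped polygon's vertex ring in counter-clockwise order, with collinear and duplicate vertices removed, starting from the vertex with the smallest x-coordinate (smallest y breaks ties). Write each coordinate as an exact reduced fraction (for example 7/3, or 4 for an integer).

1. After x ≥ 9: [(9,176/9) (9,8/7) (11,0) (16,5) (19,19)]
2. After x ≤ 18: [(18,343/18) (9,176/9) (9,8/7) (11,0) (16,5) (18,43/3)]
3. After y ≥ 6: [(18,343/18) (9,176/9) (9,6) (227/14,6) (18,43/3)]
4. After y ≤ 8: [(9,8) (9,6) (227/14,6) (233/14,8)]
5. Canonical ring: [(9,6) (227/14,6) (233/14,8) (9,8)]

Clipped polygon: [(9,6) (227/14,6) (233/14,8) (9,8)]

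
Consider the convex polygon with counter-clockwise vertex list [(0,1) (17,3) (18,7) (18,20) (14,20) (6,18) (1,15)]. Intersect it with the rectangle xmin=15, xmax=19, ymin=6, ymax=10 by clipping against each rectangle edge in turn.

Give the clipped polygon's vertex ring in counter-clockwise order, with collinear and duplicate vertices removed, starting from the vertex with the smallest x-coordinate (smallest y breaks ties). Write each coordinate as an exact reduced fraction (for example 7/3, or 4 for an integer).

1. After x ≥ 15: [(15,47/17) (17,3) (18,7) (18,20) (15,20)]
2. After x ≤ 19: [(15,47/17) (17,3) (18,7) (18,20) (15,20)]
3. After y ≥ 6: [(15,6) (71/4,6) (18,7) (18,20) (15,20)]
4. After y ≤ 10: [(15,10) (15,6) (71/4,6) (18,7) (18,10)]
5. Canonical ring: [(15,6) (71/4,6) (18,7) (18,10) (15,10)]

Clipped polygon: [(15,6) (71/4,6) (18,7) (18,10) (15,10)]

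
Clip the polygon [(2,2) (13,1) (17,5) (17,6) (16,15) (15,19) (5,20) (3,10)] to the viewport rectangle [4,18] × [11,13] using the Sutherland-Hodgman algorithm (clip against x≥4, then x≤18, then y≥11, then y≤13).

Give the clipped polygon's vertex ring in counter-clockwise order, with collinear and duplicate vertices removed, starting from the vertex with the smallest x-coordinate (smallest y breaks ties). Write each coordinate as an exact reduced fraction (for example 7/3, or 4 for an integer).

1. After x ≥ 4: [(4,20/11) (13,1) (17,5) (17,6) (16,15) (15,19) (5,20) (4,15)]
2. After x ≤ 18: [(4,20/11) (13,1) (17,5) (17,6) (16,15) (15,19) (5,20) (4,15)]
3. After y ≥ 11: [(4,11) (148/9,11) (16,15) (15,19) (5,20) (4,15)]
4. After y ≤ 13: [(4,13) (4,11) (148/9,11) (146/9,13)]
5. Canonical ring: [(4,11) (148/9,11) (146/9,13) (4,13)]

Clipped polygon: [(4,11) (148/9,11) (146/9,13) (4,13)]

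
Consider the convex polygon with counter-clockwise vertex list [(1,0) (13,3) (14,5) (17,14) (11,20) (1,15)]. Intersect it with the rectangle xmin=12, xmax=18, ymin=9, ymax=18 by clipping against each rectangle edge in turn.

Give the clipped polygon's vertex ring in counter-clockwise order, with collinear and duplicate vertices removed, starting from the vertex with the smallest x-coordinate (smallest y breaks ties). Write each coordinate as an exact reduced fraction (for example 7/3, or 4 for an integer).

Clipped polygon: [(12,9) (46/3,9) (17,14) (13,18) (12,18)]

1. After x ≥ 12: [(12,11/4) (13,3) (14,5) (17,14) (12,19)]
2. After x ≤ 18: [(12,11/4) (13,3) (14,5) (17,14) (12,19)]
3. After y ≥ 9: [(12,9) (46/3,9) (17,14) (12,19)]
4. After y ≤ 18: [(12,18) (12,9) (46/3,9) (17,14) (13,18)]
5. Canonical ring: [(12,9) (46/3,9) (17,14) (13,18) (12,18)]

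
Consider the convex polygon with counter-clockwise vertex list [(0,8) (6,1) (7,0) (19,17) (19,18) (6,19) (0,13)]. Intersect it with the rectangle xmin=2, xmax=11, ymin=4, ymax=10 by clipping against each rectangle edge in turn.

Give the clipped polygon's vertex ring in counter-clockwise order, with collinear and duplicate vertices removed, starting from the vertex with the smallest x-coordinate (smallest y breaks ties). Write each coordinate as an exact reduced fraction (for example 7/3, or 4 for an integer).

1. After x ≥ 2: [(2,17/3) (6,1) (7,0) (19,17) (19,18) (6,19) (2,15)]
2. After x ≤ 11: [(2,17/3) (6,1) (7,0) (11,17/3) (11,242/13) (6,19) (2,15)]
3. After y ≥ 4: [(2,17/3) (24/7,4) (167/17,4) (11,17/3) (11,242/13) (6,19) (2,15)]
4. After y ≤ 10: [(2,10) (2,17/3) (24/7,4) (167/17,4) (11,17/3) (11,10)]
5. Canonical ring: [(2,17/3) (24/7,4) (167/17,4) (11,17/3) (11,10) (2,10)]

Clipped polygon: [(2,17/3) (24/7,4) (167/17,4) (11,17/3) (11,10) (2,10)]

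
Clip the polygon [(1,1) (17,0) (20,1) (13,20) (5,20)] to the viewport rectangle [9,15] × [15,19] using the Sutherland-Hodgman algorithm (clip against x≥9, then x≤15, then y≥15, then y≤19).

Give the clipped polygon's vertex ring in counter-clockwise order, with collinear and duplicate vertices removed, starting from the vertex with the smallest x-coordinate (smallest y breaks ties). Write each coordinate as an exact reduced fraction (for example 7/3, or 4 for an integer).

1. After x ≥ 9: [(9,1/2) (17,0) (20,1) (13,20) (9,20)]
2. After x ≤ 15: [(9,1/2) (15,1/8) (15,102/7) (13,20) (9,20)]
3. After y ≥ 15: [(9,15) (282/19,15) (13,20) (9,20)]
4. After y ≤ 19: [(9,19) (9,15) (282/19,15) (254/19,19)]
5. Canonical ring: [(9,15) (282/19,15) (254/19,19) (9,19)]

Clipped polygon: [(9,15) (282/19,15) (254/19,19) (9,19)]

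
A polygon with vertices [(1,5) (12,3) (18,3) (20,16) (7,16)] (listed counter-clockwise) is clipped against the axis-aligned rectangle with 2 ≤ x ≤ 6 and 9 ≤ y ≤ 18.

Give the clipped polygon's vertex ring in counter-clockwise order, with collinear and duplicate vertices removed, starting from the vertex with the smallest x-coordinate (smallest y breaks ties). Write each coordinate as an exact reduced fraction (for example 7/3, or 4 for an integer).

Clipped polygon: [(35/11,9) (6,9) (6,85/6)]

1. After x ≥ 2: [(2,41/6) (2,53/11) (12,3) (18,3) (20,16) (7,16)]
2. After x ≤ 6: [(6,85/6) (2,41/6) (2,53/11) (6,45/11)]
3. After y ≥ 9: [(6,9) (6,85/6) (35/11,9)]
4. After y ≤ 18: [(6,9) (6,85/6) (35/11,9)]
5. Canonical ring: [(35/11,9) (6,9) (6,85/6)]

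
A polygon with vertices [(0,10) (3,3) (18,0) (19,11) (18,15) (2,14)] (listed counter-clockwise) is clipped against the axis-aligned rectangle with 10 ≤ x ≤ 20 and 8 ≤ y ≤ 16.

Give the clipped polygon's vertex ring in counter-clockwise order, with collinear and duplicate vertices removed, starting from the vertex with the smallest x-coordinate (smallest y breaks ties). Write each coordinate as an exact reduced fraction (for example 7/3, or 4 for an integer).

Clipped polygon: [(10,8) (206/11,8) (19,11) (18,15) (10,29/2)]

1. After x ≥ 10: [(10,8/5) (18,0) (19,11) (18,15) (10,29/2)]
2. After x ≤ 20: [(10,8/5) (18,0) (19,11) (18,15) (10,29/2)]
3. After y ≥ 8: [(10,8) (206/11,8) (19,11) (18,15) (10,29/2)]
4. After y ≤ 16: [(10,8) (206/11,8) (19,11) (18,15) (10,29/2)]
5. Canonical ring: [(10,8) (206/11,8) (19,11) (18,15) (10,29/2)]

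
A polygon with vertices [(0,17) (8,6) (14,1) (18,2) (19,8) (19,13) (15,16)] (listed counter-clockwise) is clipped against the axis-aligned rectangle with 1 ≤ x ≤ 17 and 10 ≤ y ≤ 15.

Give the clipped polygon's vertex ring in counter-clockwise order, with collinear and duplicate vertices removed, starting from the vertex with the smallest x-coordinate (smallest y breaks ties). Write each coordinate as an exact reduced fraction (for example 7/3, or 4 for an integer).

1. After x ≥ 1: [(1,254/15) (1,125/8) (8,6) (14,1) (18,2) (19,8) (19,13) (15,16)]
2. After x ≤ 17: [(1,254/15) (1,125/8) (8,6) (14,1) (17,7/4) (17,29/2) (15,16)]
3. After y ≥ 10: [(1,254/15) (1,125/8) (56/11,10) (17,10) (17,29/2) (15,16)]
4. After y ≤ 15: [(16/11,15) (56/11,10) (17,10) (17,29/2) (49/3,15)]
5. Canonical ring: [(16/11,15) (56/11,10) (17,10) (17,29/2) (49/3,15)]

Clipped polygon: [(16/11,15) (56/11,10) (17,10) (17,29/2) (49/3,15)]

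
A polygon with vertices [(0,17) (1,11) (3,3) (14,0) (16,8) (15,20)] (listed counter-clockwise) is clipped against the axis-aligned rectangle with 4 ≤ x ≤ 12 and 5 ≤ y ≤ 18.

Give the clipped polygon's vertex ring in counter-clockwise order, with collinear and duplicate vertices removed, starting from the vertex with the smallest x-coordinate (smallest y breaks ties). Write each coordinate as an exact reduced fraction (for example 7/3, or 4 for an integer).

Clipped polygon: [(4,5) (12,5) (12,18) (5,18) (4,89/5)]

1. After x ≥ 4: [(4,89/5) (4,30/11) (14,0) (16,8) (15,20)]
2. After x ≤ 12: [(12,97/5) (4,89/5) (4,30/11) (12,6/11)]
3. After y ≥ 5: [(12,5) (12,97/5) (4,89/5) (4,5)]
4. After y ≤ 18: [(12,5) (12,18) (5,18) (4,89/5) (4,5)]
5. Canonical ring: [(4,5) (12,5) (12,18) (5,18) (4,89/5)]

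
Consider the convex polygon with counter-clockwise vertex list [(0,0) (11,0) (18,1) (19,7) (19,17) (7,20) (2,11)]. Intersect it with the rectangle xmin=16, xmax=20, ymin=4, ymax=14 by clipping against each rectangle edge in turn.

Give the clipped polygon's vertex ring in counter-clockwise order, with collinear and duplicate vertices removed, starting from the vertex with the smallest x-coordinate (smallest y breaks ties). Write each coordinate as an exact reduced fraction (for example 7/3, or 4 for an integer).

Clipped polygon: [(16,4) (37/2,4) (19,7) (19,14) (16,14)]

1. After x ≥ 16: [(16,5/7) (18,1) (19,7) (19,17) (16,71/4)]
2. After x ≤ 20: [(16,5/7) (18,1) (19,7) (19,17) (16,71/4)]
3. After y ≥ 4: [(16,4) (37/2,4) (19,7) (19,17) (16,71/4)]
4. After y ≤ 14: [(16,14) (16,4) (37/2,4) (19,7) (19,14)]
5. Canonical ring: [(16,4) (37/2,4) (19,7) (19,14) (16,14)]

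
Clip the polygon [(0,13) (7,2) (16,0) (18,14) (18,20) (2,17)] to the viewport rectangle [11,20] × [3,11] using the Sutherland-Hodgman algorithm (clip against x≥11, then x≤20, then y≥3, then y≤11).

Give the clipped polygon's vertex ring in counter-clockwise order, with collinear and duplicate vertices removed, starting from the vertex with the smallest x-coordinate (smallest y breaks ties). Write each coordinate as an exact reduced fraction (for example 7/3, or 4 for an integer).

Clipped polygon: [(11,3) (115/7,3) (123/7,11) (11,11)]

1. After x ≥ 11: [(11,10/9) (16,0) (18,14) (18,20) (11,299/16)]
2. After x ≤ 20: [(11,10/9) (16,0) (18,14) (18,20) (11,299/16)]
3. After y ≥ 3: [(11,3) (115/7,3) (18,14) (18,20) (11,299/16)]
4. After y ≤ 11: [(11,11) (11,3) (115/7,3) (123/7,11)]
5. Canonical ring: [(11,3) (115/7,3) (123/7,11) (11,11)]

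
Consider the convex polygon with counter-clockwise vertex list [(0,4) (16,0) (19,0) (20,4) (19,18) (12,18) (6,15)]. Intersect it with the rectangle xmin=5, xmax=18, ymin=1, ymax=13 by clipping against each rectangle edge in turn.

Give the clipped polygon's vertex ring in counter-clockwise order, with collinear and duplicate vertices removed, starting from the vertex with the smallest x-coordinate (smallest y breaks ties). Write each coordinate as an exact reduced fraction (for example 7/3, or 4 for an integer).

1. After x ≥ 5: [(5,79/6) (5,11/4) (16,0) (19,0) (20,4) (19,18) (12,18) (6,15)]
2. After x ≤ 18: [(5,79/6) (5,11/4) (16,0) (18,0) (18,18) (12,18) (6,15)]
3. After y ≥ 1: [(5,79/6) (5,11/4) (12,1) (18,1) (18,18) (12,18) (6,15)]
4. After y ≤ 13: [(5,13) (5,11/4) (12,1) (18,1) (18,13)]
5. Canonical ring: [(5,11/4) (12,1) (18,1) (18,13) (5,13)]

Clipped polygon: [(5,11/4) (12,1) (18,1) (18,13) (5,13)]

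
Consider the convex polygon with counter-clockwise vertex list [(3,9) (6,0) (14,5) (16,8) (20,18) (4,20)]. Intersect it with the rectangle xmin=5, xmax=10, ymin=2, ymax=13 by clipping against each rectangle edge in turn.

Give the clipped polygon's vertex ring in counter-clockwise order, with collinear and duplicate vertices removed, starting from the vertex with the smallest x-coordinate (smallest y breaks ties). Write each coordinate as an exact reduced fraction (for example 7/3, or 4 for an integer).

1. After x ≥ 5: [(5,3) (6,0) (14,5) (16,8) (20,18) (5,159/8)]
2. After x ≤ 10: [(5,3) (6,0) (10,5/2) (10,77/4) (5,159/8)]
3. After y ≥ 2: [(5,3) (16/3,2) (46/5,2) (10,5/2) (10,77/4) (5,159/8)]
4. After y ≤ 13: [(5,13) (5,3) (16/3,2) (46/5,2) (10,5/2) (10,13)]
5. Canonical ring: [(5,3) (16/3,2) (46/5,2) (10,5/2) (10,13) (5,13)]

Clipped polygon: [(5,3) (16/3,2) (46/5,2) (10,5/2) (10,13) (5,13)]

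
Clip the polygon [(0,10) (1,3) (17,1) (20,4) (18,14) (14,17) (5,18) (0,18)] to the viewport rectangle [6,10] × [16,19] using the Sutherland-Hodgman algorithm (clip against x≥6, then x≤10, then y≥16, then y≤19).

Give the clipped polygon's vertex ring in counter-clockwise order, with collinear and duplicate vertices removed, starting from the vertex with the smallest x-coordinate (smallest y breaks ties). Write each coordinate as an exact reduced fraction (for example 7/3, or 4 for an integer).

1. After x ≥ 6: [(6,19/8) (17,1) (20,4) (18,14) (14,17) (6,161/9)]
2. After x ≤ 10: [(6,19/8) (10,15/8) (10,157/9) (6,161/9)]
3. After y ≥ 16: [(6,16) (10,16) (10,157/9) (6,161/9)]
4. After y ≤ 19: [(6,16) (10,16) (10,157/9) (6,161/9)]
5. Canonical ring: [(6,16) (10,16) (10,157/9) (6,161/9)]

Clipped polygon: [(6,16) (10,16) (10,157/9) (6,161/9)]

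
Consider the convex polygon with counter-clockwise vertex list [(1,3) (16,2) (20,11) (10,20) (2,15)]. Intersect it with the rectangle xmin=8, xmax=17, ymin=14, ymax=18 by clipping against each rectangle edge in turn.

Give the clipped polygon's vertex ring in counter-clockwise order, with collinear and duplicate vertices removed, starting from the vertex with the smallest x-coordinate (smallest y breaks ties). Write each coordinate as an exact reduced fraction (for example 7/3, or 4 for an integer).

Clipped polygon: [(8,14) (50/3,14) (110/9,18) (8,18)]

1. After x ≥ 8: [(8,38/15) (16,2) (20,11) (10,20) (8,75/4)]
2. After x ≤ 17: [(8,38/15) (16,2) (17,17/4) (17,137/10) (10,20) (8,75/4)]
3. After y ≥ 14: [(8,14) (50/3,14) (10,20) (8,75/4)]
4. After y ≤ 18: [(8,18) (8,14) (50/3,14) (110/9,18)]
5. Canonical ring: [(8,14) (50/3,14) (110/9,18) (8,18)]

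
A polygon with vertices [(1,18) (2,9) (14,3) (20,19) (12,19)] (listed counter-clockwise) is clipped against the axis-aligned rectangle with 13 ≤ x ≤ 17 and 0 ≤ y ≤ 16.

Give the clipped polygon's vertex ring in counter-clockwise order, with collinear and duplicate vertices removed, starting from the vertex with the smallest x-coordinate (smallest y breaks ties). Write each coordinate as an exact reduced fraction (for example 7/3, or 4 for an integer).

1. After x ≥ 13: [(13,7/2) (14,3) (20,19) (13,19)]
2. After x ≤ 17: [(13,7/2) (14,3) (17,11) (17,19) (13,19)]
3. After y ≥ 0: [(13,7/2) (14,3) (17,11) (17,19) (13,19)]
4. After y ≤ 16: [(13,16) (13,7/2) (14,3) (17,11) (17,16)]
5. Canonical ring: [(13,7/2) (14,3) (17,11) (17,16) (13,16)]

Clipped polygon: [(13,7/2) (14,3) (17,11) (17,16) (13,16)]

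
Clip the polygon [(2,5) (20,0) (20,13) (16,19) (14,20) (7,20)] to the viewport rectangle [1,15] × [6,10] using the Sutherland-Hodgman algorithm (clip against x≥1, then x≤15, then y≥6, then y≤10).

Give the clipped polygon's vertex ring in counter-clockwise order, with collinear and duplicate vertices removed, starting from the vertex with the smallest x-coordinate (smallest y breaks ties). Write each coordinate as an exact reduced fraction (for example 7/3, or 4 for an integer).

1. After x ≥ 1: [(2,5) (20,0) (20,13) (16,19) (14,20) (7,20)]
2. After x ≤ 15: [(2,5) (15,25/18) (15,39/2) (14,20) (7,20)]
3. After y ≥ 6: [(7/3,6) (15,6) (15,39/2) (14,20) (7,20)]
4. After y ≤ 10: [(11/3,10) (7/3,6) (15,6) (15,10)]
5. Canonical ring: [(7/3,6) (15,6) (15,10) (11/3,10)]

Clipped polygon: [(7/3,6) (15,6) (15,10) (11/3,10)]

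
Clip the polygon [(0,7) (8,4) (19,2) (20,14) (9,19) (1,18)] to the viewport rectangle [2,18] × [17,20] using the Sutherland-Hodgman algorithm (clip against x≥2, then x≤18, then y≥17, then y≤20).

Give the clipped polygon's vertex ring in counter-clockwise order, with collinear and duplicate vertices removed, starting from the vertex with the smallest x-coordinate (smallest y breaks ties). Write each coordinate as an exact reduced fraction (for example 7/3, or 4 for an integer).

1. After x ≥ 2: [(2,25/4) (8,4) (19,2) (20,14) (9,19) (2,145/8)]
2. After x ≤ 18: [(2,25/4) (8,4) (18,24/11) (18,164/11) (9,19) (2,145/8)]
3. After y ≥ 17: [(2,17) (67/5,17) (9,19) (2,145/8)]
4. After y ≤ 20: [(2,17) (67/5,17) (9,19) (2,145/8)]
5. Canonical ring: [(2,17) (67/5,17) (9,19) (2,145/8)]

Clipped polygon: [(2,17) (67/5,17) (9,19) (2,145/8)]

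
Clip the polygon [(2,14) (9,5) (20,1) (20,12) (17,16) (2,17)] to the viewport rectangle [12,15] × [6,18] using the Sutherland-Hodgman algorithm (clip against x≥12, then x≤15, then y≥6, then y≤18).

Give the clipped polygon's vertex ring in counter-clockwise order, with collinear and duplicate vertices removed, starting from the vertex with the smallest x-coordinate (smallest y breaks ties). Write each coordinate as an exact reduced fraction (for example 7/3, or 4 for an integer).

1. After x ≥ 12: [(12,43/11) (20,1) (20,12) (17,16) (12,49/3)]
2. After x ≤ 15: [(12,43/11) (15,31/11) (15,242/15) (12,49/3)]
3. After y ≥ 6: [(12,6) (15,6) (15,242/15) (12,49/3)]
4. After y ≤ 18: [(12,6) (15,6) (15,242/15) (12,49/3)]
5. Canonical ring: [(12,6) (15,6) (15,242/15) (12,49/3)]

Clipped polygon: [(12,6) (15,6) (15,242/15) (12,49/3)]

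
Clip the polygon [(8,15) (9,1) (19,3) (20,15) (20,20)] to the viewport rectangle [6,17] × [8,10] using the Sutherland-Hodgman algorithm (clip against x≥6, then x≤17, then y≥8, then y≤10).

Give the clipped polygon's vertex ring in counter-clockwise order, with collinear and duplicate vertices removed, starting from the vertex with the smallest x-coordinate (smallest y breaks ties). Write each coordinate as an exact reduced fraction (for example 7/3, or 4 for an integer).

Clipped polygon: [(117/14,10) (17/2,8) (17,8) (17,10)]

1. After x ≥ 6: [(8,15) (9,1) (19,3) (20,15) (20,20)]
2. After x ≤ 17: [(17,75/4) (8,15) (9,1) (17,13/5)]
3. After y ≥ 8: [(17,8) (17,75/4) (8,15) (17/2,8)]
4. After y ≤ 10: [(17,8) (17,10) (117/14,10) (17/2,8)]
5. Canonical ring: [(117/14,10) (17/2,8) (17,8) (17,10)]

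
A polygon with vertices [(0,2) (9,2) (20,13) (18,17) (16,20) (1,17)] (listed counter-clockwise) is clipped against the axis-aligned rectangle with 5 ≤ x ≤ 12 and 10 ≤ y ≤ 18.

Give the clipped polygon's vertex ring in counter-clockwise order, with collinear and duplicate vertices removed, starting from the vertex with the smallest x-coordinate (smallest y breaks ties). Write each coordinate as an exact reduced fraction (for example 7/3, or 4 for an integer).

1. After x ≥ 5: [(5,2) (9,2) (20,13) (18,17) (16,20) (5,89/5)]
2. After x ≤ 12: [(5,2) (9,2) (12,5) (12,96/5) (5,89/5)]
3. After y ≥ 10: [(5,10) (12,10) (12,96/5) (5,89/5)]
4. After y ≤ 18: [(5,10) (12,10) (12,18) (6,18) (5,89/5)]
5. Canonical ring: [(5,10) (12,10) (12,18) (6,18) (5,89/5)]

Clipped polygon: [(5,10) (12,10) (12,18) (6,18) (5,89/5)]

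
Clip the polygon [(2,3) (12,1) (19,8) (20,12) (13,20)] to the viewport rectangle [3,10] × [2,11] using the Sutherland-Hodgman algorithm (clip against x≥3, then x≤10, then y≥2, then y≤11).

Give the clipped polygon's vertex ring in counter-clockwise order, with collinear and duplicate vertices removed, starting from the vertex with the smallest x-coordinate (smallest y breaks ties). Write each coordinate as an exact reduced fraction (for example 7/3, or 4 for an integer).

Clipped polygon: [(3,14/5) (7,2) (10,2) (10,11) (122/17,11) (3,50/11)]

1. After x ≥ 3: [(3,50/11) (3,14/5) (12,1) (19,8) (20,12) (13,20)]
2. After x ≤ 10: [(10,169/11) (3,50/11) (3,14/5) (10,7/5)]
3. After y ≥ 2: [(10,2) (10,169/11) (3,50/11) (3,14/5) (7,2)]
4. After y ≤ 11: [(10,2) (10,11) (122/17,11) (3,50/11) (3,14/5) (7,2)]
5. Canonical ring: [(3,14/5) (7,2) (10,2) (10,11) (122/17,11) (3,50/11)]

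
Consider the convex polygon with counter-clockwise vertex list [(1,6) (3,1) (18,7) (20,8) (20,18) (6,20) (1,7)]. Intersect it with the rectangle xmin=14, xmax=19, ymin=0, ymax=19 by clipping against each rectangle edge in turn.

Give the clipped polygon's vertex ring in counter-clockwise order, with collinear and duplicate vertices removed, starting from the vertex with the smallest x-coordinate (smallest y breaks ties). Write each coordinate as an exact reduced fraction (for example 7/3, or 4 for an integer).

Clipped polygon: [(14,27/5) (18,7) (19,15/2) (19,127/7) (14,132/7)]

1. After x ≥ 14: [(14,27/5) (18,7) (20,8) (20,18) (14,132/7)]
2. After x ≤ 19: [(14,27/5) (18,7) (19,15/2) (19,127/7) (14,132/7)]
3. After y ≥ 0: [(14,27/5) (18,7) (19,15/2) (19,127/7) (14,132/7)]
4. After y ≤ 19: [(14,27/5) (18,7) (19,15/2) (19,127/7) (14,132/7)]
5. Canonical ring: [(14,27/5) (18,7) (19,15/2) (19,127/7) (14,132/7)]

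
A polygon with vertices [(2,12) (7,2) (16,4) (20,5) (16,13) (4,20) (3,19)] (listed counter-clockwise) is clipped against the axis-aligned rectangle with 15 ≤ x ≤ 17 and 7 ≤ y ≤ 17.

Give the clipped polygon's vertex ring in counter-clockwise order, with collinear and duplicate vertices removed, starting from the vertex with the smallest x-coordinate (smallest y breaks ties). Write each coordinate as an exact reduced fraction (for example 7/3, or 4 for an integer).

1. After x ≥ 15: [(15,34/9) (16,4) (20,5) (16,13) (15,163/12)]
2. After x ≤ 17: [(15,34/9) (16,4) (17,17/4) (17,11) (16,13) (15,163/12)]
3. After y ≥ 7: [(15,7) (17,7) (17,11) (16,13) (15,163/12)]
4. After y ≤ 17: [(15,7) (17,7) (17,11) (16,13) (15,163/12)]
5. Canonical ring: [(15,7) (17,7) (17,11) (16,13) (15,163/12)]

Clipped polygon: [(15,7) (17,7) (17,11) (16,13) (15,163/12)]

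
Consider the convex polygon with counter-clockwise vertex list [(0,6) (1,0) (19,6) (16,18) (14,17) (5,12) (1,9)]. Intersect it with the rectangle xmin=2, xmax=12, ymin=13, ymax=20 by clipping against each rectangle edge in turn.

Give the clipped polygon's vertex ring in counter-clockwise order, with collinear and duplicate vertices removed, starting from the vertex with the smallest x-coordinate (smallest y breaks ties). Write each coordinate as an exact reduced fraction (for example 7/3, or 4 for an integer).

1. After x ≥ 2: [(2,1/3) (19,6) (16,18) (14,17) (5,12) (2,39/4)]
2. After x ≤ 12: [(2,1/3) (12,11/3) (12,143/9) (5,12) (2,39/4)]
3. After y ≥ 13: [(12,13) (12,143/9) (34/5,13)]
4. After y ≤ 20: [(12,13) (12,143/9) (34/5,13)]
5. Canonical ring: [(34/5,13) (12,13) (12,143/9)]

Clipped polygon: [(34/5,13) (12,13) (12,143/9)]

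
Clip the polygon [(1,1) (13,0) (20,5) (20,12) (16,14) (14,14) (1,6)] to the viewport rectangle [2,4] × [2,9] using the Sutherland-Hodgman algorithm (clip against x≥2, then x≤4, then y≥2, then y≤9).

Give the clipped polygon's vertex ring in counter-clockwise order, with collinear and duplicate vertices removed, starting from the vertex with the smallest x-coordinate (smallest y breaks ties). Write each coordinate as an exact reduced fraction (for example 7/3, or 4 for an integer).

1. After x ≥ 2: [(2,11/12) (13,0) (20,5) (20,12) (16,14) (14,14) (2,86/13)]
2. After x ≤ 4: [(2,11/12) (4,3/4) (4,102/13) (2,86/13)]
3. After y ≥ 2: [(2,2) (4,2) (4,102/13) (2,86/13)]
4. After y ≤ 9: [(2,2) (4,2) (4,102/13) (2,86/13)]
5. Canonical ring: [(2,2) (4,2) (4,102/13) (2,86/13)]

Clipped polygon: [(2,2) (4,2) (4,102/13) (2,86/13)]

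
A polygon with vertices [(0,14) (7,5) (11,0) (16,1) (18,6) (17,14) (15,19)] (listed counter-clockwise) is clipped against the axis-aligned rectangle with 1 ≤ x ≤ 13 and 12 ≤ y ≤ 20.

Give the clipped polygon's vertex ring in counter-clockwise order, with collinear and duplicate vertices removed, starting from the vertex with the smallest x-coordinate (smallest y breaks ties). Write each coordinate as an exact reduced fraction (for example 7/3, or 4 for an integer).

Clipped polygon: [(1,89/7) (14/9,12) (13,12) (13,55/3) (1,43/3)]

1. After x ≥ 1: [(1,43/3) (1,89/7) (7,5) (11,0) (16,1) (18,6) (17,14) (15,19)]
2. After x ≤ 13: [(13,55/3) (1,43/3) (1,89/7) (7,5) (11,0) (13,2/5)]
3. After y ≥ 12: [(13,12) (13,55/3) (1,43/3) (1,89/7) (14/9,12)]
4. After y ≤ 20: [(13,12) (13,55/3) (1,43/3) (1,89/7) (14/9,12)]
5. Canonical ring: [(1,89/7) (14/9,12) (13,12) (13,55/3) (1,43/3)]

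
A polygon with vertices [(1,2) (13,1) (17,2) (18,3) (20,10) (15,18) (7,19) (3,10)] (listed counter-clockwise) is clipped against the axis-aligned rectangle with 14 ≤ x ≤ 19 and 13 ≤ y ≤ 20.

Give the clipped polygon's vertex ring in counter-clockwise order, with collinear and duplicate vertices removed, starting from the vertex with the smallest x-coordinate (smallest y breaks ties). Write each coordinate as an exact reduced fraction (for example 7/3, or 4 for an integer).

1. After x ≥ 14: [(14,5/4) (17,2) (18,3) (20,10) (15,18) (14,145/8)]
2. After x ≤ 19: [(14,5/4) (17,2) (18,3) (19,13/2) (19,58/5) (15,18) (14,145/8)]
3. After y ≥ 13: [(14,13) (145/8,13) (15,18) (14,145/8)]
4. After y ≤ 20: [(14,13) (145/8,13) (15,18) (14,145/8)]
5. Canonical ring: [(14,13) (145/8,13) (15,18) (14,145/8)]

Clipped polygon: [(14,13) (145/8,13) (15,18) (14,145/8)]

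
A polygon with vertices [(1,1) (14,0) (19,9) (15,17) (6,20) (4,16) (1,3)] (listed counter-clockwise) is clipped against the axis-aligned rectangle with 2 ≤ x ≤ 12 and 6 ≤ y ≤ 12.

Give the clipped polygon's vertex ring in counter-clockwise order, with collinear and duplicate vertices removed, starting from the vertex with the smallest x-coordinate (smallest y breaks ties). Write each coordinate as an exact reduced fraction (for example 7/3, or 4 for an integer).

Clipped polygon: [(2,6) (12,6) (12,12) (40/13,12) (2,22/3)]

1. After x ≥ 2: [(2,12/13) (14,0) (19,9) (15,17) (6,20) (4,16) (2,22/3)]
2. After x ≤ 12: [(2,12/13) (12,2/13) (12,18) (6,20) (4,16) (2,22/3)]
3. After y ≥ 6: [(2,6) (12,6) (12,18) (6,20) (4,16) (2,22/3)]
4. After y ≤ 12: [(2,6) (12,6) (12,12) (40/13,12) (2,22/3)]
5. Canonical ring: [(2,6) (12,6) (12,12) (40/13,12) (2,22/3)]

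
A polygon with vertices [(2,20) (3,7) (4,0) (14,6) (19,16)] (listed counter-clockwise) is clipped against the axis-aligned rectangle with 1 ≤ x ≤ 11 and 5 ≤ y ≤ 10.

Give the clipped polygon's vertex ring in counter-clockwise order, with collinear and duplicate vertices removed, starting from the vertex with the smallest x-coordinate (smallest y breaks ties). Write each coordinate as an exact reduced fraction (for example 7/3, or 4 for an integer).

1. After x ≥ 1: [(2,20) (3,7) (4,0) (14,6) (19,16)]
2. After x ≤ 11: [(11,304/17) (2,20) (3,7) (4,0) (11,21/5)]
3. After y ≥ 5: [(11,5) (11,304/17) (2,20) (3,7) (23/7,5)]
4. After y ≤ 10: [(11,5) (11,10) (36/13,10) (3,7) (23/7,5)]
5. Canonical ring: [(36/13,10) (3,7) (23/7,5) (11,5) (11,10)]

Clipped polygon: [(36/13,10) (3,7) (23/7,5) (11,5) (11,10)]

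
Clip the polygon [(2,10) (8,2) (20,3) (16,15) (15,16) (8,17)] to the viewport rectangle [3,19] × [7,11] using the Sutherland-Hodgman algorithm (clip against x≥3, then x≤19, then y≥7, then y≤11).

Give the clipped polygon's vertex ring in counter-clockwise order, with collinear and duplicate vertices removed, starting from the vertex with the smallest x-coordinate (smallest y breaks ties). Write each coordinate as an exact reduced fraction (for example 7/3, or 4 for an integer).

Clipped polygon: [(3,26/3) (17/4,7) (56/3,7) (52/3,11) (3,11)]

1. After x ≥ 3: [(3,67/6) (3,26/3) (8,2) (20,3) (16,15) (15,16) (8,17)]
2. After x ≤ 19: [(3,67/6) (3,26/3) (8,2) (19,35/12) (19,6) (16,15) (15,16) (8,17)]
3. After y ≥ 7: [(3,67/6) (3,26/3) (17/4,7) (56/3,7) (16,15) (15,16) (8,17)]
4. After y ≤ 11: [(3,11) (3,26/3) (17/4,7) (56/3,7) (52/3,11)]
5. Canonical ring: [(3,26/3) (17/4,7) (56/3,7) (52/3,11) (3,11)]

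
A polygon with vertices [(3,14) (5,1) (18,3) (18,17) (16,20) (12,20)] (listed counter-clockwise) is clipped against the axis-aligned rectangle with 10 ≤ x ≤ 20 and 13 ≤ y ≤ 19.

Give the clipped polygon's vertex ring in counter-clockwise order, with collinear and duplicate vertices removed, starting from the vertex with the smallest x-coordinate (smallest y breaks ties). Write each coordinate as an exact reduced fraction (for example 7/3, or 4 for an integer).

1. After x ≥ 10: [(10,56/3) (10,23/13) (18,3) (18,17) (16,20) (12,20)]
2. After x ≤ 20: [(10,56/3) (10,23/13) (18,3) (18,17) (16,20) (12,20)]
3. After y ≥ 13: [(10,56/3) (10,13) (18,13) (18,17) (16,20) (12,20)]
4. After y ≤ 19: [(21/2,19) (10,56/3) (10,13) (18,13) (18,17) (50/3,19)]
5. Canonical ring: [(10,13) (18,13) (18,17) (50/3,19) (21/2,19) (10,56/3)]

Clipped polygon: [(10,13) (18,13) (18,17) (50/3,19) (21/2,19) (10,56/3)]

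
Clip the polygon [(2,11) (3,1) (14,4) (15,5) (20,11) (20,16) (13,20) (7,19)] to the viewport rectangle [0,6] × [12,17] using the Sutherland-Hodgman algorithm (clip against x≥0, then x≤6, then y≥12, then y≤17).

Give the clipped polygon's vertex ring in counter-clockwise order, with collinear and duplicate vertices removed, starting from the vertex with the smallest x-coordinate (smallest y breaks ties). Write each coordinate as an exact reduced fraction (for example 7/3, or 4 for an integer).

1. After x ≥ 0: [(2,11) (3,1) (14,4) (15,5) (20,11) (20,16) (13,20) (7,19)]
2. After x ≤ 6: [(6,87/5) (2,11) (3,1) (6,20/11)]
3. After y ≥ 12: [(6,12) (6,87/5) (21/8,12)]
4. After y ≤ 17: [(6,12) (6,17) (23/4,17) (21/8,12)]
5. Canonical ring: [(21/8,12) (6,12) (6,17) (23/4,17)]

Clipped polygon: [(21/8,12) (6,12) (6,17) (23/4,17)]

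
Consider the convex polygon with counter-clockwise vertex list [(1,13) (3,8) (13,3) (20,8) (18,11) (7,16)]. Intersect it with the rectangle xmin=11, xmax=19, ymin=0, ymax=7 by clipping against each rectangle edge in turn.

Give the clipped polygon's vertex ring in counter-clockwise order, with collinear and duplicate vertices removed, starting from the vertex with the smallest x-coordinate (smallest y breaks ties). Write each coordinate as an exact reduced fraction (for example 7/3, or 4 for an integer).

Clipped polygon: [(11,4) (13,3) (93/5,7) (11,7)]

1. After x ≥ 11: [(11,4) (13,3) (20,8) (18,11) (11,156/11)]
2. After x ≤ 19: [(11,4) (13,3) (19,51/7) (19,19/2) (18,11) (11,156/11)]
3. After y ≥ 0: [(11,4) (13,3) (19,51/7) (19,19/2) (18,11) (11,156/11)]
4. After y ≤ 7: [(11,7) (11,4) (13,3) (93/5,7)]
5. Canonical ring: [(11,4) (13,3) (93/5,7) (11,7)]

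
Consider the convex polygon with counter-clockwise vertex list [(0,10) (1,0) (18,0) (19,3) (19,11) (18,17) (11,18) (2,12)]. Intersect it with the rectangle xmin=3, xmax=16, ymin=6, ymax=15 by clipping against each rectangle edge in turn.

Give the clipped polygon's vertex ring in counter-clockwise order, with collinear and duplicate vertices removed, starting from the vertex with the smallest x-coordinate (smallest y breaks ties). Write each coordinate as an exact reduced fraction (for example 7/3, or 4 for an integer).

1. After x ≥ 3: [(3,0) (18,0) (19,3) (19,11) (18,17) (11,18) (3,38/3)]
2. After x ≤ 16: [(3,0) (16,0) (16,121/7) (11,18) (3,38/3)]
3. After y ≥ 6: [(3,6) (16,6) (16,121/7) (11,18) (3,38/3)]
4. After y ≤ 15: [(3,6) (16,6) (16,15) (13/2,15) (3,38/3)]
5. Canonical ring: [(3,6) (16,6) (16,15) (13/2,15) (3,38/3)]

Clipped polygon: [(3,6) (16,6) (16,15) (13/2,15) (3,38/3)]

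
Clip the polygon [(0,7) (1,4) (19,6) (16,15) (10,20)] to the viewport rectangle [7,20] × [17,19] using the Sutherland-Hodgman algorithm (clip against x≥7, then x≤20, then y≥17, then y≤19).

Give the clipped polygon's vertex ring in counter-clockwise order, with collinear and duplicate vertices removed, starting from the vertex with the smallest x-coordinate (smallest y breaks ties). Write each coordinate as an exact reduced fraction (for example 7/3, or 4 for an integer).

Clipped polygon: [(100/13,17) (68/5,17) (56/5,19) (120/13,19)]

1. After x ≥ 7: [(7,161/10) (7,14/3) (19,6) (16,15) (10,20)]
2. After x ≤ 20: [(7,161/10) (7,14/3) (19,6) (16,15) (10,20)]
3. After y ≥ 17: [(100/13,17) (68/5,17) (10,20)]
4. After y ≤ 19: [(120/13,19) (100/13,17) (68/5,17) (56/5,19)]
5. Canonical ring: [(100/13,17) (68/5,17) (56/5,19) (120/13,19)]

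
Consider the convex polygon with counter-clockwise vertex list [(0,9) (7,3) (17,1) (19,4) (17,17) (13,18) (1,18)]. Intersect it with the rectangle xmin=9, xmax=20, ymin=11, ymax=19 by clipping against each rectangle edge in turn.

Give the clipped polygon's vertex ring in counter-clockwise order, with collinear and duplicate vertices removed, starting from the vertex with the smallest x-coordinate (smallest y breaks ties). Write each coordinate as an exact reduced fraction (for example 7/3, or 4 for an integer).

Clipped polygon: [(9,11) (233/13,11) (17,17) (13,18) (9,18)]

1. After x ≥ 9: [(9,13/5) (17,1) (19,4) (17,17) (13,18) (9,18)]
2. After x ≤ 20: [(9,13/5) (17,1) (19,4) (17,17) (13,18) (9,18)]
3. After y ≥ 11: [(9,11) (233/13,11) (17,17) (13,18) (9,18)]
4. After y ≤ 19: [(9,11) (233/13,11) (17,17) (13,18) (9,18)]
5. Canonical ring: [(9,11) (233/13,11) (17,17) (13,18) (9,18)]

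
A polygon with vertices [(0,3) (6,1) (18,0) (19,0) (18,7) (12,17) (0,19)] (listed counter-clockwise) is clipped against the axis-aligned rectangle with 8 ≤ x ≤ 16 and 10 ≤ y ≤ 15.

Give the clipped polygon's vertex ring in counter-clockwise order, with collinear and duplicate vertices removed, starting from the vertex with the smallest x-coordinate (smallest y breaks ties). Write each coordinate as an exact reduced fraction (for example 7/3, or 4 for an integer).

1. After x ≥ 8: [(8,5/6) (18,0) (19,0) (18,7) (12,17) (8,53/3)]
2. After x ≤ 16: [(8,5/6) (16,1/6) (16,31/3) (12,17) (8,53/3)]
3. After y ≥ 10: [(8,10) (16,10) (16,31/3) (12,17) (8,53/3)]
4. After y ≤ 15: [(8,15) (8,10) (16,10) (16,31/3) (66/5,15)]
5. Canonical ring: [(8,10) (16,10) (16,31/3) (66/5,15) (8,15)]

Clipped polygon: [(8,10) (16,10) (16,31/3) (66/5,15) (8,15)]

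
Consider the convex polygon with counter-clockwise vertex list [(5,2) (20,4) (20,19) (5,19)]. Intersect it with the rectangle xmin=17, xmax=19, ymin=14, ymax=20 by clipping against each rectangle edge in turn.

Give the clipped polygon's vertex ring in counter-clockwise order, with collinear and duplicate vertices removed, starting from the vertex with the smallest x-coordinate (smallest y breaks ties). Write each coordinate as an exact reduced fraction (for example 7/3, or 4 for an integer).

Clipped polygon: [(17,14) (19,14) (19,19) (17,19)]

1. After x ≥ 17: [(17,18/5) (20,4) (20,19) (17,19)]
2. After x ≤ 19: [(17,18/5) (19,58/15) (19,19) (17,19)]
3. After y ≥ 14: [(17,14) (19,14) (19,19) (17,19)]
4. After y ≤ 20: [(17,14) (19,14) (19,19) (17,19)]
5. Canonical ring: [(17,14) (19,14) (19,19) (17,19)]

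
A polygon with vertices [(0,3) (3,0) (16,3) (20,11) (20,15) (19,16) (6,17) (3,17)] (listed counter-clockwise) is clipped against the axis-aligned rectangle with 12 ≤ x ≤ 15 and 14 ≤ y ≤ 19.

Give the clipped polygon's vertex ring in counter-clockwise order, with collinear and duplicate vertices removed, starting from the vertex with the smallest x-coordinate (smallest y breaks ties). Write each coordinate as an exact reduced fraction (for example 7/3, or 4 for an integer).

Clipped polygon: [(12,14) (15,14) (15,212/13) (12,215/13)]

1. After x ≥ 12: [(12,27/13) (16,3) (20,11) (20,15) (19,16) (12,215/13)]
2. After x ≤ 15: [(12,27/13) (15,36/13) (15,212/13) (12,215/13)]
3. After y ≥ 14: [(12,14) (15,14) (15,212/13) (12,215/13)]
4. After y ≤ 19: [(12,14) (15,14) (15,212/13) (12,215/13)]
5. Canonical ring: [(12,14) (15,14) (15,212/13) (12,215/13)]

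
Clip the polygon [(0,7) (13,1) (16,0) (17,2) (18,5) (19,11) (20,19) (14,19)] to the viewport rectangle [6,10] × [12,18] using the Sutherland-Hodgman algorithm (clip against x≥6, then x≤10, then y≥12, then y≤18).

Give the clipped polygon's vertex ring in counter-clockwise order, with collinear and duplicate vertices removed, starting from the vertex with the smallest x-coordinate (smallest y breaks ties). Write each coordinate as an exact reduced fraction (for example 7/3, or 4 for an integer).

Clipped polygon: [(6,12) (10,12) (10,109/7) (6,85/7)]

1. After x ≥ 6: [(6,85/7) (6,55/13) (13,1) (16,0) (17,2) (18,5) (19,11) (20,19) (14,19)]
2. After x ≤ 10: [(10,109/7) (6,85/7) (6,55/13) (10,31/13)]
3. After y ≥ 12: [(10,12) (10,109/7) (6,85/7) (6,12)]
4. After y ≤ 18: [(10,12) (10,109/7) (6,85/7) (6,12)]
5. Canonical ring: [(6,12) (10,12) (10,109/7) (6,85/7)]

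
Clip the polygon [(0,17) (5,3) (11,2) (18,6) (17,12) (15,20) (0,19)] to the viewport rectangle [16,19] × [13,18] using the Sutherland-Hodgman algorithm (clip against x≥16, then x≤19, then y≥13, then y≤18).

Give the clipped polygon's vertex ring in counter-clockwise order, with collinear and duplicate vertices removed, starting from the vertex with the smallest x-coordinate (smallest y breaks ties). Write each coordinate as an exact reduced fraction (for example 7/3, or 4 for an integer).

1. After x ≥ 16: [(16,34/7) (18,6) (17,12) (16,16)]
2. After x ≤ 19: [(16,34/7) (18,6) (17,12) (16,16)]
3. After y ≥ 13: [(16,13) (67/4,13) (16,16)]
4. After y ≤ 18: [(16,13) (67/4,13) (16,16)]
5. Canonical ring: [(16,13) (67/4,13) (16,16)]

Clipped polygon: [(16,13) (67/4,13) (16,16)]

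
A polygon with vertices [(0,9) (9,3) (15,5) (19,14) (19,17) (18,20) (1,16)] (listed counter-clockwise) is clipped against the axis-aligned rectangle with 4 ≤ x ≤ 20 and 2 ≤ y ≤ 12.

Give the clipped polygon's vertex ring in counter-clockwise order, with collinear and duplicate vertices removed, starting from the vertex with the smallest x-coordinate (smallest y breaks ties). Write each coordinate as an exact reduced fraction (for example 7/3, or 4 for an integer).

1. After x ≥ 4: [(4,19/3) (9,3) (15,5) (19,14) (19,17) (18,20) (4,284/17)]
2. After x ≤ 20: [(4,19/3) (9,3) (15,5) (19,14) (19,17) (18,20) (4,284/17)]
3. After y ≥ 2: [(4,19/3) (9,3) (15,5) (19,14) (19,17) (18,20) (4,284/17)]
4. After y ≤ 12: [(4,12) (4,19/3) (9,3) (15,5) (163/9,12)]
5. Canonical ring: [(4,19/3) (9,3) (15,5) (163/9,12) (4,12)]

Clipped polygon: [(4,19/3) (9,3) (15,5) (163/9,12) (4,12)]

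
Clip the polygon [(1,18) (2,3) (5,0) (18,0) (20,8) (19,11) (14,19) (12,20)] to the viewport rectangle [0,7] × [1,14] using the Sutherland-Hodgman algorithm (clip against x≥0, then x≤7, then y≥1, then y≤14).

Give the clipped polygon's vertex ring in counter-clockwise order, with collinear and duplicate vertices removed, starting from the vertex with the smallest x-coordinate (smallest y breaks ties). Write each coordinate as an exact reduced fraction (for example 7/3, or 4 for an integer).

Clipped polygon: [(19/15,14) (2,3) (4,1) (7,1) (7,14)]

1. After x ≥ 0: [(1,18) (2,3) (5,0) (18,0) (20,8) (19,11) (14,19) (12,20)]
2. After x ≤ 7: [(7,210/11) (1,18) (2,3) (5,0) (7,0)]
3. After y ≥ 1: [(7,1) (7,210/11) (1,18) (2,3) (4,1)]
4. After y ≤ 14: [(7,1) (7,14) (19/15,14) (2,3) (4,1)]
5. Canonical ring: [(19/15,14) (2,3) (4,1) (7,1) (7,14)]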